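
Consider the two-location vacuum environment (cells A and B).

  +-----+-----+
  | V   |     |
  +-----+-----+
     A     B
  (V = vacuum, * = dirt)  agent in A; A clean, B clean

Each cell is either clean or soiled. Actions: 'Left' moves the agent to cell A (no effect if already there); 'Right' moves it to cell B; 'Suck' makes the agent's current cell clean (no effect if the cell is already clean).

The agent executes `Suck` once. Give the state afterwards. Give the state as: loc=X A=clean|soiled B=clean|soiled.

loc=A A=clean B=clean

start: loc=A A=clean B=clean
step 1/1 (Suck): loc=A A=clean B=clean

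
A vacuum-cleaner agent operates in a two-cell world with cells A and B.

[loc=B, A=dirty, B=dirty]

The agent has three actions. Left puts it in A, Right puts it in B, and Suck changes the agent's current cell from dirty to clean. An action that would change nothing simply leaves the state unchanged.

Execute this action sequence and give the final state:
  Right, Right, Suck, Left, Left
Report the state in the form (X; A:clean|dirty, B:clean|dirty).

1) do Right; now (B; A:dirty, B:dirty)
2) do Right; now (B; A:dirty, B:dirty)
3) do Suck; now (B; A:dirty, B:clean)
4) do Left; now (A; A:dirty, B:clean)
5) do Left; now (A; A:dirty, B:clean)

(A; A:dirty, B:clean)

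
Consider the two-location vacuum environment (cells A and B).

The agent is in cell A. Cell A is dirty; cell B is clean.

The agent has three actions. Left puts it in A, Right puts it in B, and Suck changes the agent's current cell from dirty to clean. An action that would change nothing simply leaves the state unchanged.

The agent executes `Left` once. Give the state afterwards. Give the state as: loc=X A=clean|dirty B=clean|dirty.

loc=A A=dirty B=clean

start: loc=A A=dirty B=clean
step 1/1 (Left): loc=A A=dirty B=clean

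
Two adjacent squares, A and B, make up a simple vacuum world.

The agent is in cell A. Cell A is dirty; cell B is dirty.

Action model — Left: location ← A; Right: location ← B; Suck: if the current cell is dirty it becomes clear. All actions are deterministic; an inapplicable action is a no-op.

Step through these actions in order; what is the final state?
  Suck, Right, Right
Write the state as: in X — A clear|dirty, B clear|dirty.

t=1 Suck ⇒ in A — A clear, B dirty
t=2 Right ⇒ in B — A clear, B dirty
t=3 Right ⇒ in B — A clear, B dirty

in B — A clear, B dirty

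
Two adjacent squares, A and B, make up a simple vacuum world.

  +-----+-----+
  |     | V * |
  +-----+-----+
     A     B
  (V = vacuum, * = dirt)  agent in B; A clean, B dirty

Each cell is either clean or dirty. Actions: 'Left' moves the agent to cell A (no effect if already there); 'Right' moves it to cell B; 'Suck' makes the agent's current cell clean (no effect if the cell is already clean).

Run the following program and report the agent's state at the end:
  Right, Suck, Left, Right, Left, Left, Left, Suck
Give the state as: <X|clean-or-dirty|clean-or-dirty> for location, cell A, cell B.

<A|clean|clean>

t=1 Right ⇒ <B|clean|dirty>
t=2 Suck ⇒ <B|clean|clean>
t=3 Left ⇒ <A|clean|clean>
t=4 Right ⇒ <B|clean|clean>
t=5 Left ⇒ <A|clean|clean>
t=6 Left ⇒ <A|clean|clean>
t=7 Left ⇒ <A|clean|clean>
t=8 Suck ⇒ <A|clean|clean>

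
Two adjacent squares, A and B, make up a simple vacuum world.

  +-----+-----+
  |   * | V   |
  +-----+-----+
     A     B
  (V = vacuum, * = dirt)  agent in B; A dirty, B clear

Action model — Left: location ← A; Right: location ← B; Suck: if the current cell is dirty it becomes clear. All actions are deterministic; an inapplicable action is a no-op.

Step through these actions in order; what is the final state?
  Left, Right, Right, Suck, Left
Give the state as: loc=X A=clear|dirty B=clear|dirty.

t=1 Left ⇒ loc=A A=dirty B=clear
t=2 Right ⇒ loc=B A=dirty B=clear
t=3 Right ⇒ loc=B A=dirty B=clear
t=4 Suck ⇒ loc=B A=dirty B=clear
t=5 Left ⇒ loc=A A=dirty B=clear

loc=A A=dirty B=clear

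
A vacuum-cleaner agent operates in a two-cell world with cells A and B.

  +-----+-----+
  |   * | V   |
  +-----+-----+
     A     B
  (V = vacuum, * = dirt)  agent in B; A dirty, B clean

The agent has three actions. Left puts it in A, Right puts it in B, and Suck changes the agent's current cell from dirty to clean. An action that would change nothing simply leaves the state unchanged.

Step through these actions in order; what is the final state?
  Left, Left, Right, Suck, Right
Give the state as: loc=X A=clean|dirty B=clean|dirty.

Left (#1): loc=A A=dirty B=clean
Left (#2): loc=A A=dirty B=clean
Right (#3): loc=B A=dirty B=clean
Suck (#4): loc=B A=dirty B=clean
Right (#5): loc=B A=dirty B=clean

loc=B A=dirty B=clean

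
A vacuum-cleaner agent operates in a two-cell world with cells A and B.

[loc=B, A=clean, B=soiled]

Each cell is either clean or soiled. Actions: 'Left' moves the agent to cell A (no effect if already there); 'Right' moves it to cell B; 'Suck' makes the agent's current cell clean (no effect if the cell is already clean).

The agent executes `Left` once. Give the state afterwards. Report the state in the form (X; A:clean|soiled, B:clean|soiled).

(A; A:clean, B:soiled)

start: (B; A:clean, B:soiled)
1) do Left; now (A; A:clean, B:soiled)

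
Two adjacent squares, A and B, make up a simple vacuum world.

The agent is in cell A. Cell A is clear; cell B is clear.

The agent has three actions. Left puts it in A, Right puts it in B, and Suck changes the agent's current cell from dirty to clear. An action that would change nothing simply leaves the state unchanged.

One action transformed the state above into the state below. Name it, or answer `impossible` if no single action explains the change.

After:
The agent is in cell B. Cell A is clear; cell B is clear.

try  Left: in A — A clear, B clear
try Right: in B — A clear, B clear  ← match
try  Suck: in A — A clear, B clear

Right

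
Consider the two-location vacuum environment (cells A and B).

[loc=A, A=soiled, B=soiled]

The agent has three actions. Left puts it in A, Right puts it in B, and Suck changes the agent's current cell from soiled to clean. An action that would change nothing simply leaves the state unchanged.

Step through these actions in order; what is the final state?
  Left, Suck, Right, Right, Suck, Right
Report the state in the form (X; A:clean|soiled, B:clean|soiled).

(B; A:clean, B:clean)

step 1/6 (Left): (A; A:soiled, B:soiled)
step 2/6 (Suck): (A; A:clean, B:soiled)
step 3/6 (Right): (B; A:clean, B:soiled)
step 4/6 (Right): (B; A:clean, B:soiled)
step 5/6 (Suck): (B; A:clean, B:clean)
step 6/6 (Right): (B; A:clean, B:clean)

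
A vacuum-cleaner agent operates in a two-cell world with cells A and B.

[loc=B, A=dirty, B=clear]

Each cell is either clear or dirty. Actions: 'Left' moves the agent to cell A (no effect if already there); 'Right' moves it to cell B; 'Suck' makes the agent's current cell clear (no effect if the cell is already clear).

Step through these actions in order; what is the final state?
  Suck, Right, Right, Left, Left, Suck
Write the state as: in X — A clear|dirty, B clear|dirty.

t=1 Suck ⇒ in B — A dirty, B clear
t=2 Right ⇒ in B — A dirty, B clear
t=3 Right ⇒ in B — A dirty, B clear
t=4 Left ⇒ in A — A dirty, B clear
t=5 Left ⇒ in A — A dirty, B clear
t=6 Suck ⇒ in A — A clear, B clear

in A — A clear, B clear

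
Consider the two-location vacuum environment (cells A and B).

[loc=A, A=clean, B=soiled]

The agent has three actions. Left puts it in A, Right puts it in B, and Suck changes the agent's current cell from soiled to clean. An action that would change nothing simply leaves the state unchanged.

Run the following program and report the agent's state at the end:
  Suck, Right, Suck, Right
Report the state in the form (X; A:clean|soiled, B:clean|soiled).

Suck (#1): (A; A:clean, B:soiled)
Right (#2): (B; A:clean, B:soiled)
Suck (#3): (B; A:clean, B:clean)
Right (#4): (B; A:clean, B:clean)

(B; A:clean, B:clean)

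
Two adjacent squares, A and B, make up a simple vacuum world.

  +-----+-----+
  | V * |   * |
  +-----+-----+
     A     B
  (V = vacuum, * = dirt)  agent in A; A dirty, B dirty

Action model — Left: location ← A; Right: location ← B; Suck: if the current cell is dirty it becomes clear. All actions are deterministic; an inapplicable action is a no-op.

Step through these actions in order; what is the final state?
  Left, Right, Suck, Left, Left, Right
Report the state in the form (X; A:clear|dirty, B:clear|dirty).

t=1 Left ⇒ (A; A:dirty, B:dirty)
t=2 Right ⇒ (B; A:dirty, B:dirty)
t=3 Suck ⇒ (B; A:dirty, B:clear)
t=4 Left ⇒ (A; A:dirty, B:clear)
t=5 Left ⇒ (A; A:dirty, B:clear)
t=6 Right ⇒ (B; A:dirty, B:clear)

(B; A:dirty, B:clear)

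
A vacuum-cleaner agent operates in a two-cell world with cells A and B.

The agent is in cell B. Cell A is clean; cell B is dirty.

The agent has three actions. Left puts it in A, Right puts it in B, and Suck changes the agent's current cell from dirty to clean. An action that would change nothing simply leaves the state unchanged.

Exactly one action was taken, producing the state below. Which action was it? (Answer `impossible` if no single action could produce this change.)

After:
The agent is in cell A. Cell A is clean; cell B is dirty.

Left

try  Left: in A — A clean, B dirty  ← match
try Right: in B — A clean, B dirty
try  Suck: in B — A clean, B clean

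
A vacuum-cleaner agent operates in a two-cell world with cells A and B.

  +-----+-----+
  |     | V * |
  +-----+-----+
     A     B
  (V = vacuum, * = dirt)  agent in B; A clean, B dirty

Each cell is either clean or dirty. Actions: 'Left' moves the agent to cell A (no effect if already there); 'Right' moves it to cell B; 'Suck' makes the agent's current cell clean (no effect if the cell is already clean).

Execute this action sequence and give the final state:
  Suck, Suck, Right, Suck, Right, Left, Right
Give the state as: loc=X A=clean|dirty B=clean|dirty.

loc=B A=clean B=clean

1) do Suck; now loc=B A=clean B=clean
2) do Suck; now loc=B A=clean B=clean
3) do Right; now loc=B A=clean B=clean
4) do Suck; now loc=B A=clean B=clean
5) do Right; now loc=B A=clean B=clean
6) do Left; now loc=A A=clean B=clean
7) do Right; now loc=B A=clean B=clean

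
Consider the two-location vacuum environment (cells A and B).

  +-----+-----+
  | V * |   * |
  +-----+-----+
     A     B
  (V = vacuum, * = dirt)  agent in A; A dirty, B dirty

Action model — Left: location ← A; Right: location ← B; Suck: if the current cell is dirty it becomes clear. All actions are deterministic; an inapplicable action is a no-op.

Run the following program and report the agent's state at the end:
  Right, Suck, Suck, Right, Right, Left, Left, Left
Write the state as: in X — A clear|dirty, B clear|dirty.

1) do Right; now in B — A dirty, B dirty
2) do Suck; now in B — A dirty, B clear
3) do Suck; now in B — A dirty, B clear
4) do Right; now in B — A dirty, B clear
5) do Right; now in B — A dirty, B clear
6) do Left; now in A — A dirty, B clear
7) do Left; now in A — A dirty, B clear
8) do Left; now in A — A dirty, B clear

in A — A dirty, B clear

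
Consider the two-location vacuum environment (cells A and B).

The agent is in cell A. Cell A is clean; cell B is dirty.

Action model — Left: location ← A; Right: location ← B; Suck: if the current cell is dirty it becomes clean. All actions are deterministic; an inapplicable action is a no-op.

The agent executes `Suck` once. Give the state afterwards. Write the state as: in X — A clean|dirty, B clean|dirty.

in A — A clean, B dirty

start: in A — A clean, B dirty
t=1 Suck ⇒ in A — A clean, B dirty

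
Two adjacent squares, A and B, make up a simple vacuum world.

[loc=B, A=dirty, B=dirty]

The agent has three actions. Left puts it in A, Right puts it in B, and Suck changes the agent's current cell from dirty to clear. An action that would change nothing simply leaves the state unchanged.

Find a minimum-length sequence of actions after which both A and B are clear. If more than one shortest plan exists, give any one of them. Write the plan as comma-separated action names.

Suck, Left, Suck

t=1 Suck ⇒ in B — A dirty, B clear
t=2 Left ⇒ in A — A dirty, B clear
t=3 Suck ⇒ in A — A clear, B clear
min 3: Suck B + move + Suck A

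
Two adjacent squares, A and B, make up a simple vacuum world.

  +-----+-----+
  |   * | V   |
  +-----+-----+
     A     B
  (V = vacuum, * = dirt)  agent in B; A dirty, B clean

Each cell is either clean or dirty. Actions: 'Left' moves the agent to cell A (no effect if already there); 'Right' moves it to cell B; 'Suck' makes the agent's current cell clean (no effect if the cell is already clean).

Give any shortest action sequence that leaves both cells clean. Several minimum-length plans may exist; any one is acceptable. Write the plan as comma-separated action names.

t=1 Left ⇒ loc=A A=dirty B=clean
t=2 Suck ⇒ loc=A A=clean B=clean
min 2: go A then Suck

Left, Suck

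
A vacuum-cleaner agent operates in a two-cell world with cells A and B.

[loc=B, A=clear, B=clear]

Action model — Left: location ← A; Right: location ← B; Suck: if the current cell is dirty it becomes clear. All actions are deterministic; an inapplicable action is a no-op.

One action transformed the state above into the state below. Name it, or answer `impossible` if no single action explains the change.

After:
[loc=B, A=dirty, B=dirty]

impossible

try  Left: (A; A:clear, B:clear)
try Right: (B; A:clear, B:clear)
try  Suck: (B; A:clear, B:clear)
no single action produces the after-state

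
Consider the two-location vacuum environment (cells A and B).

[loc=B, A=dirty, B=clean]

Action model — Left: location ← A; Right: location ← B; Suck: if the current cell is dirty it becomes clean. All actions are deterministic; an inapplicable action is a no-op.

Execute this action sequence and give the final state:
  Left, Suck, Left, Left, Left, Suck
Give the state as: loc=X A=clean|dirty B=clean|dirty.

loc=A A=clean B=clean

1. Left → loc=A A=dirty B=clean
2. Suck → loc=A A=clean B=clean
3. Left → loc=A A=clean B=clean
4. Left → loc=A A=clean B=clean
5. Left → loc=A A=clean B=clean
6. Suck → loc=A A=clean B=clean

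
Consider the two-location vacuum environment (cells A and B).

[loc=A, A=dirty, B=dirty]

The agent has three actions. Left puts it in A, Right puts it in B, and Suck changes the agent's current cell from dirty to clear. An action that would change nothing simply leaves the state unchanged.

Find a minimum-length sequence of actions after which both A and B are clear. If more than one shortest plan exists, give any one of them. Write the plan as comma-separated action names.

Suck, Right, Suck

1. Suck → (A; A:clear, B:dirty)
2. Right → (B; A:clear, B:dirty)
3. Suck → (B; A:clear, B:clear)
min 3: Suck A + move + Suck B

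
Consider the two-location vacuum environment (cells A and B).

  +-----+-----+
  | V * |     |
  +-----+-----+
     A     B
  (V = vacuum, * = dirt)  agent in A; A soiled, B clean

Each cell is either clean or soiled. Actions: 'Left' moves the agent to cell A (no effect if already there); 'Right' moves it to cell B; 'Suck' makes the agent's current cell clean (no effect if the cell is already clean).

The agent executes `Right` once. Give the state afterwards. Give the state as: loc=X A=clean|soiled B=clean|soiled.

loc=B A=soiled B=clean

start: loc=A A=soiled B=clean
step 1/1 (Right): loc=B A=soiled B=clean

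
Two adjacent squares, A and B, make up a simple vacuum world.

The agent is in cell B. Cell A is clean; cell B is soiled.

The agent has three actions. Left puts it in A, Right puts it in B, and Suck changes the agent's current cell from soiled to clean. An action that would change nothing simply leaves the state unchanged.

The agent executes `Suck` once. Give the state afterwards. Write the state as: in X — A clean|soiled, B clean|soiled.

start: in B — A clean, B soiled
Suck (#1): in B — A clean, B clean

in B — A clean, B clean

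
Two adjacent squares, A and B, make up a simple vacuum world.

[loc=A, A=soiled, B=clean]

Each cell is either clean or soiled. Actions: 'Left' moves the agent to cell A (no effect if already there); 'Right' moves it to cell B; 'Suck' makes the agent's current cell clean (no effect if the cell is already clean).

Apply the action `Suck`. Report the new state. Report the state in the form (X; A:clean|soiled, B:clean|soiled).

(A; A:clean, B:clean)

start: (A; A:soiled, B:clean)
[1] after Suck: (A; A:clean, B:clean)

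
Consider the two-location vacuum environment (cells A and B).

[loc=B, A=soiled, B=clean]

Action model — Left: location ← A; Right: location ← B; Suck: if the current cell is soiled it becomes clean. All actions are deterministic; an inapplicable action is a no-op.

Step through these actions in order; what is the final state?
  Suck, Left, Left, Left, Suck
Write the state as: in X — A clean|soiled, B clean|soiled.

in A — A clean, B clean

1. Suck → in B — A soiled, B clean
2. Left → in A — A soiled, B clean
3. Left → in A — A soiled, B clean
4. Left → in A — A soiled, B clean
5. Suck → in A — A clean, B clean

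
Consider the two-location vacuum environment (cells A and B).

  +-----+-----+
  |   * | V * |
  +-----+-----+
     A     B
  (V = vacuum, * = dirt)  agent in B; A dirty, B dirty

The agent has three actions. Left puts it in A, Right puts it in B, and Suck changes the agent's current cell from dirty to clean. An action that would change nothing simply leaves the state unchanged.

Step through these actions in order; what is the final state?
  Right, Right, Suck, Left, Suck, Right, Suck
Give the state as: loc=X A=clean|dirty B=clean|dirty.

[1] after Right: loc=B A=dirty B=dirty
[2] after Right: loc=B A=dirty B=dirty
[3] after Suck: loc=B A=dirty B=clean
[4] after Left: loc=A A=dirty B=clean
[5] after Suck: loc=A A=clean B=clean
[6] after Right: loc=B A=clean B=clean
[7] after Suck: loc=B A=clean B=clean

loc=B A=clean B=clean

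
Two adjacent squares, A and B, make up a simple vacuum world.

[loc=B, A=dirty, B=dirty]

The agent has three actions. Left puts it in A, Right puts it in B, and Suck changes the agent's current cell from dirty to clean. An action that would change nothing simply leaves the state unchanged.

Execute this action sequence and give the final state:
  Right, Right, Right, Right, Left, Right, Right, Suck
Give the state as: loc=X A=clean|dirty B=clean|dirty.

loc=B A=dirty B=clean

t=1 Right ⇒ loc=B A=dirty B=dirty
t=2 Right ⇒ loc=B A=dirty B=dirty
t=3 Right ⇒ loc=B A=dirty B=dirty
t=4 Right ⇒ loc=B A=dirty B=dirty
t=5 Left ⇒ loc=A A=dirty B=dirty
t=6 Right ⇒ loc=B A=dirty B=dirty
t=7 Right ⇒ loc=B A=dirty B=dirty
t=8 Suck ⇒ loc=B A=dirty B=clean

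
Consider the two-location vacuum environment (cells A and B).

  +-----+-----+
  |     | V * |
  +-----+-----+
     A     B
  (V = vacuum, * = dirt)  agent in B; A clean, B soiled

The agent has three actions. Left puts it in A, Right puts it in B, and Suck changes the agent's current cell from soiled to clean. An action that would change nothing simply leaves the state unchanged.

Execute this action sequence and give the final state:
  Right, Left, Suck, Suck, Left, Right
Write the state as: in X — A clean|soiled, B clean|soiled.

in B — A clean, B soiled

Right (#1): in B — A clean, B soiled
Left (#2): in A — A clean, B soiled
Suck (#3): in A — A clean, B soiled
Suck (#4): in A — A clean, B soiled
Left (#5): in A — A clean, B soiled
Right (#6): in B — A clean, B soiled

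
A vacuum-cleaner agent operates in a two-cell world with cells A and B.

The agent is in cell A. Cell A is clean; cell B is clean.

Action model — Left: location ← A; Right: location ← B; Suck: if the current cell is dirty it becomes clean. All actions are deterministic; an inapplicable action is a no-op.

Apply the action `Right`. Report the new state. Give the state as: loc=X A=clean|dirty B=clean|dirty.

loc=B A=clean B=clean

start: loc=A A=clean B=clean
1) do Right; now loc=B A=clean B=clean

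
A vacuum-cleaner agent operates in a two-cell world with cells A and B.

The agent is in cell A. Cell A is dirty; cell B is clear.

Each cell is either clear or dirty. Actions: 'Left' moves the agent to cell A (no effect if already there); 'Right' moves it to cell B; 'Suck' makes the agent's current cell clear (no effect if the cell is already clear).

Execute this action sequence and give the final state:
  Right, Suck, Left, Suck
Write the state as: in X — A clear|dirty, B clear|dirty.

1) do Right; now in B — A dirty, B clear
2) do Suck; now in B — A dirty, B clear
3) do Left; now in A — A dirty, B clear
4) do Suck; now in A — A clear, B clear

in A — A clear, B clear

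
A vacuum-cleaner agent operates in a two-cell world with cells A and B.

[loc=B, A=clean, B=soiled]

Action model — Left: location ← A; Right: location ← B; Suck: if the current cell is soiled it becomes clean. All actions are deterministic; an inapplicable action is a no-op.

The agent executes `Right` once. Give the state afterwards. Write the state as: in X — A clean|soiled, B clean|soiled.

in B — A clean, B soiled

start: in B — A clean, B soiled
step 1/1 (Right): in B — A clean, B soiled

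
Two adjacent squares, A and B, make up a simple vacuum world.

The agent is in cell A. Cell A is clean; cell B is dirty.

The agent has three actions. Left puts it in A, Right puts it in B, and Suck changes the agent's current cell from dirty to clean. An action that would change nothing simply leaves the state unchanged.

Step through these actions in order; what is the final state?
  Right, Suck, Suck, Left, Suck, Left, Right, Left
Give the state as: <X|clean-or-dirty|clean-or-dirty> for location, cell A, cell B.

1) do Right; now <B|clean|dirty>
2) do Suck; now <B|clean|clean>
3) do Suck; now <B|clean|clean>
4) do Left; now <A|clean|clean>
5) do Suck; now <A|clean|clean>
6) do Left; now <A|clean|clean>
7) do Right; now <B|clean|clean>
8) do Left; now <A|clean|clean>

<A|clean|clean>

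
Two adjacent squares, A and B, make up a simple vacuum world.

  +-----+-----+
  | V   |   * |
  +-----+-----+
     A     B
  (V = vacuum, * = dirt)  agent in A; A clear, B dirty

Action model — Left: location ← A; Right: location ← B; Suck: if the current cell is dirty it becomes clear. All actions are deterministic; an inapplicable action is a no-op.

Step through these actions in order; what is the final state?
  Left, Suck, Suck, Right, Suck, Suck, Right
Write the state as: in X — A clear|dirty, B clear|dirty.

in B — A clear, B clear

1. Left → in A — A clear, B dirty
2. Suck → in A — A clear, B dirty
3. Suck → in A — A clear, B dirty
4. Right → in B — A clear, B dirty
5. Suck → in B — A clear, B clear
6. Suck → in B — A clear, B clear
7. Right → in B — A clear, B clear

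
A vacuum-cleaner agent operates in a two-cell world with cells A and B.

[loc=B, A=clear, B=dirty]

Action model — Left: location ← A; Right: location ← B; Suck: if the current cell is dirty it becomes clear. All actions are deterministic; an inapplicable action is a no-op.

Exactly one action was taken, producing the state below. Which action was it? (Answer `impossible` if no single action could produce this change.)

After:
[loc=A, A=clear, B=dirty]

Left

try  Left: in A — A clear, B dirty  ← match
try Right: in B — A clear, B dirty
try  Suck: in B — A clear, B clear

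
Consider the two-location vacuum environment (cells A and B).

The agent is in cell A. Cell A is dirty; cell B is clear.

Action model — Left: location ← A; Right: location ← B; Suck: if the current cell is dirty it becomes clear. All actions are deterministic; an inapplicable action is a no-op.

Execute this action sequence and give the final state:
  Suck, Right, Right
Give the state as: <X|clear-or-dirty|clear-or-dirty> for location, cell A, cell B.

step 1/3 (Suck): <A|clear|clear>
step 2/3 (Right): <B|clear|clear>
step 3/3 (Right): <B|clear|clear>

<B|clear|clear>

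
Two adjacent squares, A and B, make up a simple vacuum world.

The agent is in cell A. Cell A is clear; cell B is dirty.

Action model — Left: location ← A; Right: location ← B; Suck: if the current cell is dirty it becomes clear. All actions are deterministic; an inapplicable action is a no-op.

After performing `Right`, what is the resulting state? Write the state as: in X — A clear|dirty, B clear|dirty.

start: in A — A clear, B dirty
1) do Right; now in B — A clear, B dirty

in B — A clear, B dirty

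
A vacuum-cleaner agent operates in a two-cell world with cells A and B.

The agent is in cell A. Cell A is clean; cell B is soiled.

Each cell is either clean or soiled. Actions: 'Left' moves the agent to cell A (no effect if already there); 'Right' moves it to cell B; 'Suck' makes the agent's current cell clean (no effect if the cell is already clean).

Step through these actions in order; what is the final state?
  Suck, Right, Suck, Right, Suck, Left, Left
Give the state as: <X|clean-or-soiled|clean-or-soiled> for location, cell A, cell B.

<A|clean|clean>

1. Suck → <A|clean|soiled>
2. Right → <B|clean|soiled>
3. Suck → <B|clean|clean>
4. Right → <B|clean|clean>
5. Suck → <B|clean|clean>
6. Left → <A|clean|clean>
7. Left → <A|clean|clean>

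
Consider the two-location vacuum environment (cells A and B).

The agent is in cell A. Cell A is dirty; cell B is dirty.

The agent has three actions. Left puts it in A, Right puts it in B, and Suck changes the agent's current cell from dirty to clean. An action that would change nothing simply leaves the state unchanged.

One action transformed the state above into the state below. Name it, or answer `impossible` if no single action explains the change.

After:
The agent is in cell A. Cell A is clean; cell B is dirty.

try  Left: loc=A A=dirty B=dirty
try Right: loc=B A=dirty B=dirty
try  Suck: loc=A A=clean B=dirty  ← match

Suck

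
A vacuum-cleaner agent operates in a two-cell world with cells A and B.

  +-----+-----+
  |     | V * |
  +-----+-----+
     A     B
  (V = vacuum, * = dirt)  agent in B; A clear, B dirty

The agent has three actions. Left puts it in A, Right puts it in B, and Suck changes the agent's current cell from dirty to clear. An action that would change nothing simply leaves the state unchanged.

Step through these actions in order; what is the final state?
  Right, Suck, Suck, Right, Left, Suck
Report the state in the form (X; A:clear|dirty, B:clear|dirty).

(A; A:clear, B:clear)

Right (#1): (B; A:clear, B:dirty)
Suck (#2): (B; A:clear, B:clear)
Suck (#3): (B; A:clear, B:clear)
Right (#4): (B; A:clear, B:clear)
Left (#5): (A; A:clear, B:clear)
Suck (#6): (A; A:clear, B:clear)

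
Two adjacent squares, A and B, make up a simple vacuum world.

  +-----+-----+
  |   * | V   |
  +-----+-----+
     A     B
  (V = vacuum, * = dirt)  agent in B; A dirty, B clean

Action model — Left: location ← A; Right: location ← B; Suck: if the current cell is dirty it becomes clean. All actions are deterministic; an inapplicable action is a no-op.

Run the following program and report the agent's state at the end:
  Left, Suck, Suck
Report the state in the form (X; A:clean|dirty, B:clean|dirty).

(A; A:clean, B:clean)

[1] after Left: (A; A:dirty, B:clean)
[2] after Suck: (A; A:clean, B:clean)
[3] after Suck: (A; A:clean, B:clean)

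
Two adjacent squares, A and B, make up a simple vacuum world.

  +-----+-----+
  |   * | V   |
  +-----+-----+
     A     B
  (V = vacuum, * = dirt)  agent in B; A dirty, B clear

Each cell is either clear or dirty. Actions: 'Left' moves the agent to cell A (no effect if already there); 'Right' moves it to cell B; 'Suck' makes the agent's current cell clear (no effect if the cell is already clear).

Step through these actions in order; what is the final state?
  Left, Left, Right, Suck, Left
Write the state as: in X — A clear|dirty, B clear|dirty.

in A — A dirty, B clear

t=1 Left ⇒ in A — A dirty, B clear
t=2 Left ⇒ in A — A dirty, B clear
t=3 Right ⇒ in B — A dirty, B clear
t=4 Suck ⇒ in B — A dirty, B clear
t=5 Left ⇒ in A — A dirty, B clear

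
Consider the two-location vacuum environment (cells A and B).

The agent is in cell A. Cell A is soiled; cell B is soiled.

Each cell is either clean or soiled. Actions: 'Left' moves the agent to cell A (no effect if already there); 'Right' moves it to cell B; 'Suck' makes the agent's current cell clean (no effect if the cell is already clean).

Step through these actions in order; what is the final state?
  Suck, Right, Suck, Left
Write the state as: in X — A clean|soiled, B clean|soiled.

1) do Suck; now in A — A clean, B soiled
2) do Right; now in B — A clean, B soiled
3) do Suck; now in B — A clean, B clean
4) do Left; now in A — A clean, B clean

in A — A clean, B clean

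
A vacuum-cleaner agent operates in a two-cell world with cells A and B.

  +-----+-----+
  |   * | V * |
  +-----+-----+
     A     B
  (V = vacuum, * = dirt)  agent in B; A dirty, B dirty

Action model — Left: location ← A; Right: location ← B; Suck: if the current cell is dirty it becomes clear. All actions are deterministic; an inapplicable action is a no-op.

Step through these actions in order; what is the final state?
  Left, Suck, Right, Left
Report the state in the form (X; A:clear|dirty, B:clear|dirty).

(A; A:clear, B:dirty)

1) do Left; now (A; A:dirty, B:dirty)
2) do Suck; now (A; A:clear, B:dirty)
3) do Right; now (B; A:clear, B:dirty)
4) do Left; now (A; A:clear, B:dirty)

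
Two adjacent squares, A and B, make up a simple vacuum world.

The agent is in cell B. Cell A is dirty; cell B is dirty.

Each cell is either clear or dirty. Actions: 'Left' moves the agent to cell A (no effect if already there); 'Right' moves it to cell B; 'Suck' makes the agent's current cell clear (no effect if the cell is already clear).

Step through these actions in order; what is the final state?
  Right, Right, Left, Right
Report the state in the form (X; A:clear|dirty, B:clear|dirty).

Right (#1): (B; A:dirty, B:dirty)
Right (#2): (B; A:dirty, B:dirty)
Left (#3): (A; A:dirty, B:dirty)
Right (#4): (B; A:dirty, B:dirty)

(B; A:dirty, B:dirty)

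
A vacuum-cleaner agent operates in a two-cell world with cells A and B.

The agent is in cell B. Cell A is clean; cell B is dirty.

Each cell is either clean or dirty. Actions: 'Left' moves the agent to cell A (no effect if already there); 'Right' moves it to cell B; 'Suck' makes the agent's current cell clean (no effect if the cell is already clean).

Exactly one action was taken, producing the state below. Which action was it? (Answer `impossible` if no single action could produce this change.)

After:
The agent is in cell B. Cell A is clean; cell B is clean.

Suck

try  Left: (A; A:clean, B:dirty)
try Right: (B; A:clean, B:dirty)
try  Suck: (B; A:clean, B:clean)  ← match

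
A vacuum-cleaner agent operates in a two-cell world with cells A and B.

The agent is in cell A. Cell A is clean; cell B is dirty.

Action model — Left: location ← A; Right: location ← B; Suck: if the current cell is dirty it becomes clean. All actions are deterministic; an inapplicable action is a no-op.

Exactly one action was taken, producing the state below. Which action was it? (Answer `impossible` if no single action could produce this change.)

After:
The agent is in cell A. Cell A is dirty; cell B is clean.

impossible

try  Left: loc=A A=clean B=dirty
try Right: loc=B A=clean B=dirty
try  Suck: loc=A A=clean B=dirty
no single action produces the after-state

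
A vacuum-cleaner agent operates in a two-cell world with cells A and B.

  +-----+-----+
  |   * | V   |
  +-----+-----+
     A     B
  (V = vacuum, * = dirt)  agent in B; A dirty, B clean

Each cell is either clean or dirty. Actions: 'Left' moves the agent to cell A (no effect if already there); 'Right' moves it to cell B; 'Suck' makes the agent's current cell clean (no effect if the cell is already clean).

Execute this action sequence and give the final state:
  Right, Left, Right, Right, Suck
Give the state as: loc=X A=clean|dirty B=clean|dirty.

loc=B A=dirty B=clean

t=1 Right ⇒ loc=B A=dirty B=clean
t=2 Left ⇒ loc=A A=dirty B=clean
t=3 Right ⇒ loc=B A=dirty B=clean
t=4 Right ⇒ loc=B A=dirty B=clean
t=5 Suck ⇒ loc=B A=dirty B=clean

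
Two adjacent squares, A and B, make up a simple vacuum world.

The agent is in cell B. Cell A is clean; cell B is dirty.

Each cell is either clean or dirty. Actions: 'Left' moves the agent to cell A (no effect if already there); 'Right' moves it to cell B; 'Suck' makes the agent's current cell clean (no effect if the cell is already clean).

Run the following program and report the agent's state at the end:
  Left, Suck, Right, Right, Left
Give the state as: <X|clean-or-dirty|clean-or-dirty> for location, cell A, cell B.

Left (#1): <A|clean|dirty>
Suck (#2): <A|clean|dirty>
Right (#3): <B|clean|dirty>
Right (#4): <B|clean|dirty>
Left (#5): <A|clean|dirty>

<A|clean|dirty>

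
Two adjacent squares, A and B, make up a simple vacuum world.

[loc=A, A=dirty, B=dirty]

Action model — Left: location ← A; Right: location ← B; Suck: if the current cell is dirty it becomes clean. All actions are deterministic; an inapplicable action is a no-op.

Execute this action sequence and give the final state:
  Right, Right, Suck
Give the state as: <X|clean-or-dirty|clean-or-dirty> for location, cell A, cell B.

<B|dirty|clean>

step 1/3 (Right): <B|dirty|dirty>
step 2/3 (Right): <B|dirty|dirty>
step 3/3 (Suck): <B|dirty|clean>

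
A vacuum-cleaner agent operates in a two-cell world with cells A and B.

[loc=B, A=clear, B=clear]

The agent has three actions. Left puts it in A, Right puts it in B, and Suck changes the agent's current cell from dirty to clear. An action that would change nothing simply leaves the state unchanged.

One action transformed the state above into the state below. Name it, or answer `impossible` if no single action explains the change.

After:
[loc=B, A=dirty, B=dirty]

try  Left: <A|clear|clear>
try Right: <B|clear|clear>
try  Suck: <B|clear|clear>
no single action produces the after-state

impossible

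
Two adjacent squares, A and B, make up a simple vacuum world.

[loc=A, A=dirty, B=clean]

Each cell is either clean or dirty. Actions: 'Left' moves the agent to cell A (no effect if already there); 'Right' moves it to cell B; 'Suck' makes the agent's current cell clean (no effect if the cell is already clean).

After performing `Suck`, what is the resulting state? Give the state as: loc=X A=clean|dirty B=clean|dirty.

loc=A A=clean B=clean

start: loc=A A=dirty B=clean
1) do Suck; now loc=A A=clean B=clean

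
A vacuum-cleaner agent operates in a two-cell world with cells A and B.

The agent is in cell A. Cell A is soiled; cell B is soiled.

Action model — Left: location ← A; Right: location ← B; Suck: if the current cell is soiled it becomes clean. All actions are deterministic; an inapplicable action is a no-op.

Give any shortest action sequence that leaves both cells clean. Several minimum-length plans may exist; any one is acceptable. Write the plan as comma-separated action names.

Suck, Right, Suck

step 1/3 (Suck): in A — A clean, B soiled
step 2/3 (Right): in B — A clean, B soiled
step 3/3 (Suck): in B — A clean, B clean
min 3: Suck A + move + Suck B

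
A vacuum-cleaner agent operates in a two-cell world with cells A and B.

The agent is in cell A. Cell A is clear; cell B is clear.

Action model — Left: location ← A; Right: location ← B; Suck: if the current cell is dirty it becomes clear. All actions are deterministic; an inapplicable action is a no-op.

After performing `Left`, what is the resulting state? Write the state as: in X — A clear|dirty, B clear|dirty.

start: in A — A clear, B clear
Left (#1): in A — A clear, B clear

in A — A clear, B clear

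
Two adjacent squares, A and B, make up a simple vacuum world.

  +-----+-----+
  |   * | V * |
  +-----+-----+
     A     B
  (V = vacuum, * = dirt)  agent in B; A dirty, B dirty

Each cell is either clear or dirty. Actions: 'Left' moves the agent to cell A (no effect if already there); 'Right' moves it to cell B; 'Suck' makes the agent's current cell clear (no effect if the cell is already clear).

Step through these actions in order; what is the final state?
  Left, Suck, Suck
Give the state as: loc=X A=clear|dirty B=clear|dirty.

loc=A A=clear B=dirty

1) do Left; now loc=A A=dirty B=dirty
2) do Suck; now loc=A A=clear B=dirty
3) do Suck; now loc=A A=clear B=dirty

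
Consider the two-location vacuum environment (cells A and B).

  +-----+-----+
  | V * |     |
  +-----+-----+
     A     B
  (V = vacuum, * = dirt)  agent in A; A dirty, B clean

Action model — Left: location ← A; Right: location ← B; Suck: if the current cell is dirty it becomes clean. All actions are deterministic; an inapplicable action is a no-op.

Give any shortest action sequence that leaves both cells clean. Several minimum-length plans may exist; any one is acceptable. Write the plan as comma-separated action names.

Suck

1) do Suck; now loc=A A=clean B=clean
min 1: A is dirty, one Suck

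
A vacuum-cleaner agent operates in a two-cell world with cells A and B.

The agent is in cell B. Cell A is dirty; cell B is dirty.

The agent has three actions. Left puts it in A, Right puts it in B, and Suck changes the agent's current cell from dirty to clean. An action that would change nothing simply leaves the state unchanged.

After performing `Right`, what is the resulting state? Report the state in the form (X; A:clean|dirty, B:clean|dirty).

start: (B; A:dirty, B:dirty)
Right (#1): (B; A:dirty, B:dirty)

(B; A:dirty, B:dirty)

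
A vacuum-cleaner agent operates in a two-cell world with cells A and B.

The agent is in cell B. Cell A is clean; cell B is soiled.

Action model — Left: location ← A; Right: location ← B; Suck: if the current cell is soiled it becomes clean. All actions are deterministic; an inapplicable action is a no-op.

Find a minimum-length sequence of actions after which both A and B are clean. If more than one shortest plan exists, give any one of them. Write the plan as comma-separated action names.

t=1 Suck ⇒ in B — A clean, B clean
min 1: B is soiled, one Suck

Suck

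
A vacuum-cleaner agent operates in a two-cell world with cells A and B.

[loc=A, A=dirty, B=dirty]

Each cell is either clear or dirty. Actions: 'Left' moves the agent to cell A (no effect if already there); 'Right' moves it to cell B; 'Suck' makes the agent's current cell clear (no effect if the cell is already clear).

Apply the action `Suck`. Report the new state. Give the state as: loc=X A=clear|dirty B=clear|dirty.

start: loc=A A=dirty B=dirty
[1] after Suck: loc=A A=clear B=dirty

loc=A A=clear B=dirty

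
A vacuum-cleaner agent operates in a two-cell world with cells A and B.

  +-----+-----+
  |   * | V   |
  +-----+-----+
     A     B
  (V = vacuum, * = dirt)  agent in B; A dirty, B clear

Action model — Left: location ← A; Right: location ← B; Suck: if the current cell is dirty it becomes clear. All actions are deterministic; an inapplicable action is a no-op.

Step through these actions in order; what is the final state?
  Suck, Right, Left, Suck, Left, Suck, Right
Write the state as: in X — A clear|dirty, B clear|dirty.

in B — A clear, B clear

t=1 Suck ⇒ in B — A dirty, B clear
t=2 Right ⇒ in B — A dirty, B clear
t=3 Left ⇒ in A — A dirty, B clear
t=4 Suck ⇒ in A — A clear, B clear
t=5 Left ⇒ in A — A clear, B clear
t=6 Suck ⇒ in A — A clear, B clear
t=7 Right ⇒ in B — A clear, B clear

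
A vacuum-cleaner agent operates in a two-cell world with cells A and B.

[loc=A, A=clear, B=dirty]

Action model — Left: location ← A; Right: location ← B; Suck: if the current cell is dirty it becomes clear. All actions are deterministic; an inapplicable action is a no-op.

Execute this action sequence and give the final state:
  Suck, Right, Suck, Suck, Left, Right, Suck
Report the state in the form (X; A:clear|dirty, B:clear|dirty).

(B; A:clear, B:clear)

1. Suck → (A; A:clear, B:dirty)
2. Right → (B; A:clear, B:dirty)
3. Suck → (B; A:clear, B:clear)
4. Suck → (B; A:clear, B:clear)
5. Left → (A; A:clear, B:clear)
6. Right → (B; A:clear, B:clear)
7. Suck → (B; A:clear, B:clear)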